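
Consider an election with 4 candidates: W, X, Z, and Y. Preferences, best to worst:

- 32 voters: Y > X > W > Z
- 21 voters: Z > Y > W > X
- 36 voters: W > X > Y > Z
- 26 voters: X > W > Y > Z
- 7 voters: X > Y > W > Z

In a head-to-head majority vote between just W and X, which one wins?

Voters preferring W to X: 57; preferring X to W: 65.
X wins the head-to-head.

X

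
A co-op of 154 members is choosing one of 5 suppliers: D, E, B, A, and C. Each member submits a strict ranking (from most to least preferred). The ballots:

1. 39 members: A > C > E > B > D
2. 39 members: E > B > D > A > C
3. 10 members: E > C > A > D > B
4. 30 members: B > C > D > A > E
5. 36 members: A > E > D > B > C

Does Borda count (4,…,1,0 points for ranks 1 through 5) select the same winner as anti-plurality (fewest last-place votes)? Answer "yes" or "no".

Borda — scores: D 220, E 382, B 312, A 389, C 237. Winner: A.
Anti-plurality — last-place votes: D 39, E 30, B 10, A 0, C 75. Winner: A.
The two methods agree.

yes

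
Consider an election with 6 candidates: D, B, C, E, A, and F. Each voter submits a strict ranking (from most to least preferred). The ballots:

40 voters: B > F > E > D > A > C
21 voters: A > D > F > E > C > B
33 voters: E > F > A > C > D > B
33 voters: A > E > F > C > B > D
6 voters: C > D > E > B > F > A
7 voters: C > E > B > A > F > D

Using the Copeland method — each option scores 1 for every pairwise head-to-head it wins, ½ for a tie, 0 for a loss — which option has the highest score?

D: loses to B, C, E, A, and F → score 0.
B: beats D; loses to C, E, A, and F → score 1.
C: beats D and B; loses to E, A, and F → score 2.
E: beats D, B, C, A, and F → score 5.
A: beats D, B, and C; loses to E and F → score 3.
F: beats D, B, C, and A; loses to E → score 4.
E has the best pairwise record.

E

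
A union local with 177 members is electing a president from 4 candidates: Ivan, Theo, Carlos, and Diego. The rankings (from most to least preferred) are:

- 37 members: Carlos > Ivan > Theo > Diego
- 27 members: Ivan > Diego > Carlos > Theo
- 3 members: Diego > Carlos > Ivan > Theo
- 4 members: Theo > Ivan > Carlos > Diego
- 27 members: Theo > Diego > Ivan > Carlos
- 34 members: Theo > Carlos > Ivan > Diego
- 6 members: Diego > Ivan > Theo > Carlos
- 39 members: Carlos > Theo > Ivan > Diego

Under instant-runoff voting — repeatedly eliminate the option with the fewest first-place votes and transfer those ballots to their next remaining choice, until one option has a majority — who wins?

Round 1: Ivan 27, Theo 65, Carlos 76, Diego 9. Eliminate Diego.
Round 2: Ivan 33, Theo 65, Carlos 79. Eliminate Ivan.
Round 3: Theo 71, Carlos 106. Carlos has a majority.

Carlos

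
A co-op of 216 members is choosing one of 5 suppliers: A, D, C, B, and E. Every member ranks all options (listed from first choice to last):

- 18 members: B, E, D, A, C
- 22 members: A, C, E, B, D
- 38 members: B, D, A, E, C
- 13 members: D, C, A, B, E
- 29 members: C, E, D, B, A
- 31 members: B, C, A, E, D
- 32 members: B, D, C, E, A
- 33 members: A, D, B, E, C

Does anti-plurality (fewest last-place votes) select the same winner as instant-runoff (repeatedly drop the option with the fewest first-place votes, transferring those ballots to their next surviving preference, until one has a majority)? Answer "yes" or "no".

Anti-plurality — last-place votes: A 61, D 53, C 89, B 0, E 13. Winner: B.
Instant-runoff — R1 A 55, D 13, C 29, B 119, E 0 (B winner). Winner: B.
The two methods agree.

yes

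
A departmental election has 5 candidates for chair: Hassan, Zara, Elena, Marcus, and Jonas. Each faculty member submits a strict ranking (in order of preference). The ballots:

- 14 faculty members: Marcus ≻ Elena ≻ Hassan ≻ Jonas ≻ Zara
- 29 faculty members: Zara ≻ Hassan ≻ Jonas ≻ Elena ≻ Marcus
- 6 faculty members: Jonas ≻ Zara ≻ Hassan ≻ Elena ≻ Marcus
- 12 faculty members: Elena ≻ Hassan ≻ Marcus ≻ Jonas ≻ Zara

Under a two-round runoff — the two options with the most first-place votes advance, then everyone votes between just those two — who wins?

Round 1 first-place votes: Hassan 0, Zara 29, Elena 12, Marcus 14, Jonas 6.
Zara and Marcus advance.
Runoff: Zara is preferred to Marcus by 35 voters; Marcus by 26.
Zara wins the runoff.

Zara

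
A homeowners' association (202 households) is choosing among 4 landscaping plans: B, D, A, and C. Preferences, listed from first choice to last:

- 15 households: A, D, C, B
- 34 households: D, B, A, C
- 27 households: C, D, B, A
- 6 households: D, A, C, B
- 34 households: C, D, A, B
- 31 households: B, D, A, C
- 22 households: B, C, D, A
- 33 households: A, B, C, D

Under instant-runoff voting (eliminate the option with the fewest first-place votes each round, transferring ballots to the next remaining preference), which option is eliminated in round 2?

Round 1: B 53, D 40, A 48, C 61. Eliminate D.
Round 2: B 87, A 54, C 61. Eliminate A.

A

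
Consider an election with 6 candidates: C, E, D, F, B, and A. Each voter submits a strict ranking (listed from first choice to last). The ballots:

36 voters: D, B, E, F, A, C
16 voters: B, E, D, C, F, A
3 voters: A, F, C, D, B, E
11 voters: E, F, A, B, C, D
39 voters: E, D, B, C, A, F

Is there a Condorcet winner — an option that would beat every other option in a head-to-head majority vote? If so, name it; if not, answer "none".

Checking pairwise contests:
E beats C 102–3.
B beats E 55–50.
E beats D 66–39.
C beats F 55–50.
D beats B 78–27.
C beats A 55–50.
Every option loses at least one head-to-head, so there is no Condorcet winner.

none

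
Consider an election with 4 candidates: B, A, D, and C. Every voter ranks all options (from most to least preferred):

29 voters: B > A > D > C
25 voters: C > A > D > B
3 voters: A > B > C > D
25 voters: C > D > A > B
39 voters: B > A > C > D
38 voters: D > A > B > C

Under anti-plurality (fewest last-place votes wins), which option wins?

Last-place votes: B 50, A 0, D 42, C 67.
A is ranked last by the fewest voters, so A wins.

A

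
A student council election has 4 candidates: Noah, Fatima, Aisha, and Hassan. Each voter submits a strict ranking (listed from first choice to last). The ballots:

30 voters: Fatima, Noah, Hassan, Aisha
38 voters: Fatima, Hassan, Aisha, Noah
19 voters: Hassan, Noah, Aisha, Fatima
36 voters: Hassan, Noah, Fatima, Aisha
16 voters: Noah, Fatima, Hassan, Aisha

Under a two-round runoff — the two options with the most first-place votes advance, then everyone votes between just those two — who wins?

Round 1 first-place votes: Noah 16, Fatima 68, Aisha 0, Hassan 55.
Fatima and Hassan advance.
Runoff: Fatima is preferred to Hassan by 84 voters; Hassan by 55.
Fatima wins the runoff.

Fatima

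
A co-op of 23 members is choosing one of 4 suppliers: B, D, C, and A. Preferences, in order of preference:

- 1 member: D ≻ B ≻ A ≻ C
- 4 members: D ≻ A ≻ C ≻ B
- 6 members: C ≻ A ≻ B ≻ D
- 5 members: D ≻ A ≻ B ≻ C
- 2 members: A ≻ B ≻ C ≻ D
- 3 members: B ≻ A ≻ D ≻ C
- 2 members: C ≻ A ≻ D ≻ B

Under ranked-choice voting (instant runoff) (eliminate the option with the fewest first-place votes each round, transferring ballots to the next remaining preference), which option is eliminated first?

Round 1: B 3, D 10, C 8, A 2. Eliminate A.

A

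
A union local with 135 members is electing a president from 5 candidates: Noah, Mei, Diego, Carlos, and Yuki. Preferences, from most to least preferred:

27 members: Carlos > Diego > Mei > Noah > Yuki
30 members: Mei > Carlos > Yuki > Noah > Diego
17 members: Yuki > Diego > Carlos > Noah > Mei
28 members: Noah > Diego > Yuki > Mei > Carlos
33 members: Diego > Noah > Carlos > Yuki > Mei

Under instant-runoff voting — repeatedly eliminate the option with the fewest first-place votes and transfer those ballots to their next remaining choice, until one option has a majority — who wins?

Diego

Round 1: Noah 28, Mei 30, Diego 33, Carlos 27, Yuki 17. Eliminate Yuki.
Round 2: Noah 28, Mei 30, Diego 50, Carlos 27. Eliminate Carlos.
Round 3: Noah 28, Mei 30, Diego 77. Diego has a majority.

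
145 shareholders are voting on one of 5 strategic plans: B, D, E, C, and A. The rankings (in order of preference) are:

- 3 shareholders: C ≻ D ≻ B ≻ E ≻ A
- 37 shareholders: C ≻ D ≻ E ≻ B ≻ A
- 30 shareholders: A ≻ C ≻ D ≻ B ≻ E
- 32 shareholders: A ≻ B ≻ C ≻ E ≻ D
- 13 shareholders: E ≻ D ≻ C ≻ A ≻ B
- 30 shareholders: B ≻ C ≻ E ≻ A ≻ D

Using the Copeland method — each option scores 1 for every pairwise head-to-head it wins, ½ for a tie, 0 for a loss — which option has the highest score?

C

B: beats E; loses to D, C, and A → score 1.
D: beats B; loses to E, C, and A → score 1.
E: beats D and A; loses to B and C → score 2.
C: beats B, D, E, and A → score 4.
A: beats B and D; loses to E and C → score 2.
C has the best pairwise record.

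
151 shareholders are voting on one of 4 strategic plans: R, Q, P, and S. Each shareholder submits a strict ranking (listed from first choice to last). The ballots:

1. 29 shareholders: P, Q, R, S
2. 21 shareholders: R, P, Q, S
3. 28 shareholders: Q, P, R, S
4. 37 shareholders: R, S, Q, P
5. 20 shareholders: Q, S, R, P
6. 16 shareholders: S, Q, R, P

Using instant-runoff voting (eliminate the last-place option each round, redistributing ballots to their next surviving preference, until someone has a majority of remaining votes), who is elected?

Q

Round 1: R 58, Q 48, P 29, S 16. Eliminate S.
Round 2: R 58, Q 64, P 29. Eliminate P.
Round 3: R 58, Q 93. Q has a majority.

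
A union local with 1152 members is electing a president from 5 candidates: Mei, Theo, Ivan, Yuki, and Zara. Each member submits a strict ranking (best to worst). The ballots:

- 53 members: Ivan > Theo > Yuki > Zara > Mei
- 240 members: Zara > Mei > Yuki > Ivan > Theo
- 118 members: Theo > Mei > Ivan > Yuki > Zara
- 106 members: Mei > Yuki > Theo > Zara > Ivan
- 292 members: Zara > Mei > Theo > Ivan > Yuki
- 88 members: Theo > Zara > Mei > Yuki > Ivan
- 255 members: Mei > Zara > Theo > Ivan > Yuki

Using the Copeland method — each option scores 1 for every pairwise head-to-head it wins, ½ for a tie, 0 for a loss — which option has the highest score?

Zara

Mei: beats Theo, Ivan, and Yuki; loses to Zara → score 3.
Theo: beats Ivan and Yuki; loses to Mei and Zara → score 2.
Ivan: beats Yuki; loses to Mei, Theo, and Zara → score 1.
Yuki: loses to Mei, Theo, Ivan, and Zara → score 0.
Zara: beats Mei, Theo, Ivan, and Yuki → score 4.
Zara has the best pairwise record.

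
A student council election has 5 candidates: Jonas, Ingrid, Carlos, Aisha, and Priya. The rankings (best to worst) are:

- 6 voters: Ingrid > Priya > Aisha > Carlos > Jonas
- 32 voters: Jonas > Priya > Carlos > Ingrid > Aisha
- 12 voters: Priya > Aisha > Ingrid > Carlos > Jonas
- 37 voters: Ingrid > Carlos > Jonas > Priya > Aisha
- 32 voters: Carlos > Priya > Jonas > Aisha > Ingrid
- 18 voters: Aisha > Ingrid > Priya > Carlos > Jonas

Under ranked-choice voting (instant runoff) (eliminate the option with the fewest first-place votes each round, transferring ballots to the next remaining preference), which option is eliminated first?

Priya

Round 1: Jonas 32, Ingrid 43, Carlos 32, Aisha 18, Priya 12. Eliminate Priya.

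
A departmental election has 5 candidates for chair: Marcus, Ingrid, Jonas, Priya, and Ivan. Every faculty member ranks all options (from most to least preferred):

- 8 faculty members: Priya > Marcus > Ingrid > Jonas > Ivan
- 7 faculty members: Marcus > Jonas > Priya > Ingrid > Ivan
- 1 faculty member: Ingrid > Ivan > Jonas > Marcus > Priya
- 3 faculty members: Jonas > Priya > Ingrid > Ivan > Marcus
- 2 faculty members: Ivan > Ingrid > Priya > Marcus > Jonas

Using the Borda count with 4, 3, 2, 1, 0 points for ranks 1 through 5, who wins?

Priya

Marcus: 8·3 + 7·4 + 1·1 + 3·0 + 2·1 = 55
Ingrid: 8·2 + 7·1 + 1·4 + 3·2 + 2·3 = 39
Jonas: 8·1 + 7·3 + 1·2 + 3·4 + 2·0 = 43
Priya: 8·4 + 7·2 + 1·0 + 3·3 + 2·2 = 59
Ivan: 8·0 + 7·0 + 1·3 + 3·1 + 2·4 = 14
Priya has the highest Borda score (59).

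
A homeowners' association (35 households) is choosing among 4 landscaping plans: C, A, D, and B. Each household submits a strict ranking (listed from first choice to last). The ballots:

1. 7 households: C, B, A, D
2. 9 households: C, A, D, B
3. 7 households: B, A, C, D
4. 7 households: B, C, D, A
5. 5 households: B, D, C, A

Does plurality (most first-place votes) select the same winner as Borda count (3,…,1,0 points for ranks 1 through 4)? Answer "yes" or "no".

Plurality — first-place votes: C 16, A 0, D 0, B 19. Winner: B.
Borda — scores: C 74, A 39, D 26, B 71. Winner: C.
The two methods disagree.

no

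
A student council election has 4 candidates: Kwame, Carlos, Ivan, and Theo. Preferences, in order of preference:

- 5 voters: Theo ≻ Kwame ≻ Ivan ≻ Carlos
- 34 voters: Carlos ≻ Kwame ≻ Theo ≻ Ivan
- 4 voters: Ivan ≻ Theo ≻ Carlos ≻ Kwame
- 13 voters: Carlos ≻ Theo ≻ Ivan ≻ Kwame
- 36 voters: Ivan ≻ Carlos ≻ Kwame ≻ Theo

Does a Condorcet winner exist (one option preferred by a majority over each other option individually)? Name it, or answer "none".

Carlos

Carlos vs Kwame: 87–5 for Carlos.
Carlos vs Ivan: 47–45 for Carlos.
Carlos vs Theo: 83–9 for Carlos.
Carlos beats every other option head-to-head.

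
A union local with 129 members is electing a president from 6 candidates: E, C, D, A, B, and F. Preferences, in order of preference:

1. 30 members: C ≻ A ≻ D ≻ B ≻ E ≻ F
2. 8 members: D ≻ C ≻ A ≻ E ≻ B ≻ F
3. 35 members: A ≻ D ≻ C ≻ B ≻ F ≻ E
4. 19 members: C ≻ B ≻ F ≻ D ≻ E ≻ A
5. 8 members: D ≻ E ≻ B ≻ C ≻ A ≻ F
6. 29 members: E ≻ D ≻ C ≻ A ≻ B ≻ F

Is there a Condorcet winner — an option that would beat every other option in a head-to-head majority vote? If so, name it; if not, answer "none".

none

Checking pairwise contests:
C beats E 92–37.
D beats C 80–49.
A beats D 65–64.
C beats A 94–35.
C beats B 121–8.
E beats F 75–54.
Every option loses at least one head-to-head, so there is no Condorcet winner.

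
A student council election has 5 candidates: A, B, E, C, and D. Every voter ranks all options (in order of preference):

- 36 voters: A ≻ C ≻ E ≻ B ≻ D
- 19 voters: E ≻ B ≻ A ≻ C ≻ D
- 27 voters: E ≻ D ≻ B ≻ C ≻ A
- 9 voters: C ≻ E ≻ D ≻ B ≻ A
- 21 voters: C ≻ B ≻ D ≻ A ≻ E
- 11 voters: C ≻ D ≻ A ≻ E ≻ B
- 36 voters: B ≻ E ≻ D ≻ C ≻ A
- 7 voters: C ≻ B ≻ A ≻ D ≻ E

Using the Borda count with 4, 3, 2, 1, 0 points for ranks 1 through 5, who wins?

E

A: 36·4 + 19·2 + 27·0 + 9·0 + 21·1 + 11·2 + 36·0 + 7·2 = 239
B: 36·1 + 19·3 + 27·2 + 9·1 + 21·3 + 11·0 + 36·4 + 7·3 = 384
E: 36·2 + 19·4 + 27·4 + 9·3 + 21·0 + 11·1 + 36·3 + 7·0 = 402
C: 36·3 + 19·1 + 27·1 + 9·4 + 21·4 + 11·4 + 36·1 + 7·4 = 382
D: 36·0 + 19·0 + 27·3 + 9·2 + 21·2 + 11·3 + 36·2 + 7·1 = 253
E has the highest Borda score (402).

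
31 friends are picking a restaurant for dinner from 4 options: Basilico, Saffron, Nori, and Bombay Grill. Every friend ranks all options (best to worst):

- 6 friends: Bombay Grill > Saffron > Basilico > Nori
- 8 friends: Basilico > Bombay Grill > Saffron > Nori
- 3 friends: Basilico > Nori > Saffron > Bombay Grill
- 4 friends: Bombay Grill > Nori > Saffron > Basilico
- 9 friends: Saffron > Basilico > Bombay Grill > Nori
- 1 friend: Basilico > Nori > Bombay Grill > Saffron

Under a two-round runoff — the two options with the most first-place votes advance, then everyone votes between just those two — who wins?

Basilico

Round 1 first-place votes: Basilico 12, Saffron 9, Nori 0, Bombay Grill 10.
Basilico and Bombay Grill advance.
Runoff: Basilico is preferred to Bombay Grill by 21 voters; Bombay Grill by 10.
Basilico wins the runoff.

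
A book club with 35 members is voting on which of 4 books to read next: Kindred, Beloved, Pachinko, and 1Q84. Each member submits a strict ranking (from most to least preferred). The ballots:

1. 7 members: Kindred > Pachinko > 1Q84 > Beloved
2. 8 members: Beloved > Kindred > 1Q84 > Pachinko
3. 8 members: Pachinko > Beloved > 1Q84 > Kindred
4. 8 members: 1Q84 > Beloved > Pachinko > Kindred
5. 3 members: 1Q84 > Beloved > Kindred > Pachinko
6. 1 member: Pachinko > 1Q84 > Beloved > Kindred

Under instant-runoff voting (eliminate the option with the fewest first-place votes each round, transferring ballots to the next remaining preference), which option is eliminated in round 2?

Beloved

Round 1: Kindred 7, Beloved 8, Pachinko 9, 1Q84 11. Eliminate Kindred.
Round 2: Beloved 8, Pachinko 16, 1Q84 11. Eliminate Beloved.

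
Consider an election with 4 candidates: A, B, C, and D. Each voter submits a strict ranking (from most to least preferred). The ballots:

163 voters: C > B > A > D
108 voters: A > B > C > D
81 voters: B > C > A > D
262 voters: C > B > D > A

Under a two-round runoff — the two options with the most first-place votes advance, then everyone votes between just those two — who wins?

C

Round 1 first-place votes: A 108, B 81, C 425, D 0.
C and A advance.
Runoff: C is preferred to A by 506 voters; A by 108.
C wins the runoff.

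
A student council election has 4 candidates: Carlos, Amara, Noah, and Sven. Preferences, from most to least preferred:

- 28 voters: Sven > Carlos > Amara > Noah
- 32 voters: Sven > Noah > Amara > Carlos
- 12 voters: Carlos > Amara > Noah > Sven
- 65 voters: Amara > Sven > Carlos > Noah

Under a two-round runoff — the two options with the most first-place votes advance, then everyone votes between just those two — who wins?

Amara

Round 1 first-place votes: Carlos 12, Amara 65, Noah 0, Sven 60.
Amara and Sven advance.
Runoff: Amara is preferred to Sven by 77 voters; Sven by 60.
Amara wins the runoff.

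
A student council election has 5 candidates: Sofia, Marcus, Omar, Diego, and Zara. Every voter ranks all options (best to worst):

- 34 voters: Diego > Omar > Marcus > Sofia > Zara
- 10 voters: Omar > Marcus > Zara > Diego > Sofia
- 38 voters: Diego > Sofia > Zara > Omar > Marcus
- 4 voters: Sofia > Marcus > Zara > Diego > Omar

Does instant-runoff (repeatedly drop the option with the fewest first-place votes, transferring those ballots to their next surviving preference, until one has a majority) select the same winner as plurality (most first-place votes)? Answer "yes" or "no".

Instant-runoff — R1 Sofia 4, Marcus 0, Omar 10, Diego 72, Zara 0 (Diego winner). Winner: Diego.
Plurality — first-place votes: Sofia 4, Marcus 0, Omar 10, Diego 72, Zara 0. Winner: Diego.
The two methods agree.

yes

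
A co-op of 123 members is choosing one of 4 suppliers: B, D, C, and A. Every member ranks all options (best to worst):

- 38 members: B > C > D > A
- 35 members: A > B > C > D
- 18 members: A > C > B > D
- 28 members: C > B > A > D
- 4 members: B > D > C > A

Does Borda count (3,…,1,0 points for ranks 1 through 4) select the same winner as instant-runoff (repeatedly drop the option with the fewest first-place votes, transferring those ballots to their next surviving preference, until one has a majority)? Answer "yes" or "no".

yes

Borda — scores: B 270, D 46, C 235, A 187. Winner: B.
Instant-runoff — R1 B 42, D 0, C 28, A 53 (D out); R2 B 42, C 28, A 53 (C out); R3 B 70, A 53 (B winner). Winner: B.
The two methods agree.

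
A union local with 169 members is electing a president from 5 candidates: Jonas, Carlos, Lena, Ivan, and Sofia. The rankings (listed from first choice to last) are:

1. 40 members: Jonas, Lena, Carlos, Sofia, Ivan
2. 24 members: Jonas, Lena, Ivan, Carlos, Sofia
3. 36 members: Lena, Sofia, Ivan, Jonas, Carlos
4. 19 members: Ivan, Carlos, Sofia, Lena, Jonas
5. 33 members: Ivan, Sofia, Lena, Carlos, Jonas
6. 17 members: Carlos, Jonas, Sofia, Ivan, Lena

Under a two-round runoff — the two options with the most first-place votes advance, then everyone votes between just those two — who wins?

Round 1 first-place votes: Jonas 64, Carlos 17, Lena 36, Ivan 52, Sofia 0.
Jonas and Ivan advance.
Runoff: Jonas is preferred to Ivan by 81 voters; Ivan by 88.
Ivan wins the runoff.

Ivan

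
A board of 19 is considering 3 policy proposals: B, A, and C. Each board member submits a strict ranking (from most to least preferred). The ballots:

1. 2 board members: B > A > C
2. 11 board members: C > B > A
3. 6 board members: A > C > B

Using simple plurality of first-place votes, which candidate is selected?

C

First-place votes: B 2, A 6, C 11.
C has the most first-place votes.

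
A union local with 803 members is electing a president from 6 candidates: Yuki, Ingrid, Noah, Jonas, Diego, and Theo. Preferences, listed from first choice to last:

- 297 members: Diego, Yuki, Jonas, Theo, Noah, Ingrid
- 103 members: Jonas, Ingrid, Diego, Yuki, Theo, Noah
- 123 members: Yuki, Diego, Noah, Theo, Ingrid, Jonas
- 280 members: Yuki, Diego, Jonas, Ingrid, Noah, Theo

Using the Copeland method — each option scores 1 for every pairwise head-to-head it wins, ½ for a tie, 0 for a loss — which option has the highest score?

Yuki

Yuki: beats Ingrid, Noah, Jonas, Diego, and Theo → score 5.
Ingrid: loses to Yuki, Noah, Jonas, Diego, and Theo → score 0.
Noah: beats Ingrid and Theo; loses to Yuki, Jonas, and Diego → score 2.
Jonas: beats Ingrid, Noah, and Theo; loses to Yuki and Diego → score 3.
Diego: beats Ingrid, Noah, Jonas, and Theo; loses to Yuki → score 4.
Theo: beats Ingrid; loses to Yuki, Noah, Jonas, and Diego → score 1.
Yuki has the best pairwise record.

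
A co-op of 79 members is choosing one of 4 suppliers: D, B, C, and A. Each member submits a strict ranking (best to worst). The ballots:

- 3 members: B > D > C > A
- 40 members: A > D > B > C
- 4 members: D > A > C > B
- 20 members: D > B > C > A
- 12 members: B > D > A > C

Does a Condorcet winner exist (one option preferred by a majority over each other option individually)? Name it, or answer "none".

A vs D: 40–39 for A.
A vs B: 44–35 for A.
A vs C: 56–23 for A.
A beats every other option head-to-head.

A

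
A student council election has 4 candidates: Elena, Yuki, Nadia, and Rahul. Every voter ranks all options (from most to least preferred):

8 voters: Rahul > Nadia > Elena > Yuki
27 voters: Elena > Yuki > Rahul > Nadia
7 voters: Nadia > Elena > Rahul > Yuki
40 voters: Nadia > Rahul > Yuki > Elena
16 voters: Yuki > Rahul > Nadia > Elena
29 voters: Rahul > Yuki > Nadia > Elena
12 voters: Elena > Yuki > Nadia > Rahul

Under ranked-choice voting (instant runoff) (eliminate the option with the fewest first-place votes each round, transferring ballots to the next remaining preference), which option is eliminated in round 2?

Elena

Round 1: Elena 39, Yuki 16, Nadia 47, Rahul 37. Eliminate Yuki.
Round 2: Elena 39, Nadia 47, Rahul 53. Eliminate Elena.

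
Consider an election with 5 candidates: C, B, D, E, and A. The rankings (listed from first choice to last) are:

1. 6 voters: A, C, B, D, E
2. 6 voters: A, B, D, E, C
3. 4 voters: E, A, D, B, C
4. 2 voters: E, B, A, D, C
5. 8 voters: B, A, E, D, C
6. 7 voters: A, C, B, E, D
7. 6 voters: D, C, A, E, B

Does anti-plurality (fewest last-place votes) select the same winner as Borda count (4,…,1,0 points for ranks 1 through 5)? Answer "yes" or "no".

yes

Anti-plurality — last-place votes: C 20, B 6, D 7, E 6, A 0. Winner: A.
Borda — scores: C 57, B 86, D 60, E 59, A 128. Winner: A.
The two methods agree.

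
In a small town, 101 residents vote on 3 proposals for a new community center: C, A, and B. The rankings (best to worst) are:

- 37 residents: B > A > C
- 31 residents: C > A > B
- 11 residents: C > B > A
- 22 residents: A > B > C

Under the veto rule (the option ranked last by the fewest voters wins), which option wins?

Last-place votes: C 59, A 11, B 31.
A is ranked last by the fewest voters, so A wins.

A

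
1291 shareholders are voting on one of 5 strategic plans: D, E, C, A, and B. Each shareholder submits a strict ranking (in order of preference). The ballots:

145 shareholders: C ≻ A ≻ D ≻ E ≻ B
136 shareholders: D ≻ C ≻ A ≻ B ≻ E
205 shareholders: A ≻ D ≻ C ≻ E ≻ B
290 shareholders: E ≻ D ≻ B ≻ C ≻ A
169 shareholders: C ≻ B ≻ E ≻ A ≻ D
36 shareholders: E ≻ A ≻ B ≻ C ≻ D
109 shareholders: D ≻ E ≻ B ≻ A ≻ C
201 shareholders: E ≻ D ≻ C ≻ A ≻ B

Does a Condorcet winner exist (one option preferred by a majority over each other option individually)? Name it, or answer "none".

Checking pairwise contests:
E beats D 696–595.
C beats E 655–636.
D beats C 941–350.
D beats A 736–555.
D beats B 1086–205.
Every option loses at least one head-to-head, so there is no Condorcet winner.

none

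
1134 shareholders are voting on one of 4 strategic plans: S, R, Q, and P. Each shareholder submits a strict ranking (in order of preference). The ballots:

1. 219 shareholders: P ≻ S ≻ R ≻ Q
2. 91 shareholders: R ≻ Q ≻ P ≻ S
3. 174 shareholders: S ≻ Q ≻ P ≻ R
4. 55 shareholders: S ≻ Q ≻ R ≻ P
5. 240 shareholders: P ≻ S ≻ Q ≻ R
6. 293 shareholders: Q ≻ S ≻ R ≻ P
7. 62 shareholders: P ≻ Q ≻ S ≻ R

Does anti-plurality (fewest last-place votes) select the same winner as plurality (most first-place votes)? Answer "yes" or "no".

Anti-plurality — last-place votes: S 91, R 476, Q 219, P 348. Winner: S.
Plurality — first-place votes: S 229, R 91, Q 293, P 521. Winner: P.
The two methods disagree.

no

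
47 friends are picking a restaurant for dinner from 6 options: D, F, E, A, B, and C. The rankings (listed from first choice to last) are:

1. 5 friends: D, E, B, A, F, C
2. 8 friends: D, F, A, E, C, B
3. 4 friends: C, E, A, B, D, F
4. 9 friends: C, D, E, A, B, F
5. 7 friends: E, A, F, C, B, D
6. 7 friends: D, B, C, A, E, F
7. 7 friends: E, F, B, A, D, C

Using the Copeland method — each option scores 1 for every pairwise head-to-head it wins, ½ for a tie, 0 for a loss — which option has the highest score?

D

D: beats F, E, A, B, and C → score 5.
F: beats C; loses to D, E, A, and B → score 1.
E: beats F, A, B, and C; loses to D → score 4.
A: beats F, B, and C; loses to D and E → score 3.
B: beats F; loses to D, E, A, and C → score 1.
C: beats B; loses to D, F, E, and A → score 1.
D has the best pairwise record.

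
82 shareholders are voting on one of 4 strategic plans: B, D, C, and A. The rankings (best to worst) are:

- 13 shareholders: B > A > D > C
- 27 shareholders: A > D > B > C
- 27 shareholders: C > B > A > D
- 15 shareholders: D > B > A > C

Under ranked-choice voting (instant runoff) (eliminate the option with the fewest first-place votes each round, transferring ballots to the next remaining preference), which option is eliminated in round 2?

D

Round 1: B 13, D 15, C 27, A 27. Eliminate B.
Round 2: D 15, C 27, A 40. Eliminate D.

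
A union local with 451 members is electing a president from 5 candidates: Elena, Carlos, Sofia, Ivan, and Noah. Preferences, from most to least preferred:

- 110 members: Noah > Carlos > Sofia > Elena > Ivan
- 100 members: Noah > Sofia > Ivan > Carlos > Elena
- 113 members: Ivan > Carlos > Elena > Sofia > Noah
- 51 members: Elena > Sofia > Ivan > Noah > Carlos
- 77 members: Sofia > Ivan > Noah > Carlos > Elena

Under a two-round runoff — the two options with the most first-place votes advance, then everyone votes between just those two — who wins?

Ivan

Round 1 first-place votes: Elena 51, Carlos 0, Sofia 77, Ivan 113, Noah 210.
Noah and Ivan advance.
Runoff: Noah is preferred to Ivan by 210 voters; Ivan by 241.
Ivan wins the runoff.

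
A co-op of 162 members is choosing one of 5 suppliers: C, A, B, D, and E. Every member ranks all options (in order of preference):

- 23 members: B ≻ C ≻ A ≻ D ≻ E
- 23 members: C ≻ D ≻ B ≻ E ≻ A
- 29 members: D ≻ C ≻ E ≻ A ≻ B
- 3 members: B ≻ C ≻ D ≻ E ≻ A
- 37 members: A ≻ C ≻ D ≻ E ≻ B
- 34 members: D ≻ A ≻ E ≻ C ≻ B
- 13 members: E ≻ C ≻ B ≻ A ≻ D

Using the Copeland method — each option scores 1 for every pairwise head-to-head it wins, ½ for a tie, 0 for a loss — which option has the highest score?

C

C: beats A, B, D, and E → score 4.
A: beats B and E; loses to C and D → score 2.
B: loses to C, A, D, and E → score 0.
D: beats A, B, and E; loses to C → score 3.
E: beats B; loses to C, A, and D → score 1.
C has the best pairwise record.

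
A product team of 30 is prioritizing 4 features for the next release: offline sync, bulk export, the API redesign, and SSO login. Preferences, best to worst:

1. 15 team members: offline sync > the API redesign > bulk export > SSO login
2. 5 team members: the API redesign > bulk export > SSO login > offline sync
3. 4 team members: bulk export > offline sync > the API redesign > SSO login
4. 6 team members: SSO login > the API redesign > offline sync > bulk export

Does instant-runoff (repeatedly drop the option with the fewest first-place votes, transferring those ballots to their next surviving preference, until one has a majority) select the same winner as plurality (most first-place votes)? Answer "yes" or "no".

yes

Instant-runoff — R1 offline sync 15, bulk export 4, the API redesign 5, SSO login 6 (bulk export out); R2 offline sync 19, the API redesign 5, SSO login 6 (offline sync winner). Winner: offline sync.
Plurality — first-place votes: offline sync 15, bulk export 4, the API redesign 5, SSO login 6. Winner: offline sync.
The two methods agree.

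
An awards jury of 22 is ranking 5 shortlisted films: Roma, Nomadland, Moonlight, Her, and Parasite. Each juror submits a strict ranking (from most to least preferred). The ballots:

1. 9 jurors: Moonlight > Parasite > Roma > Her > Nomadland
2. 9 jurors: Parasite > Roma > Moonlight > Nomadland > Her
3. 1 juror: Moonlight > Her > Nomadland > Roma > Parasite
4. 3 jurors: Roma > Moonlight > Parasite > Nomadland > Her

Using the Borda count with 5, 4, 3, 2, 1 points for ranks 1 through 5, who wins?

Roma: 9·3 + 9·4 + 1·2 + 3·5 = 80
Nomadland: 9·1 + 9·2 + 1·3 + 3·2 = 36
Moonlight: 9·5 + 9·3 + 1·5 + 3·4 = 89
Her: 9·2 + 9·1 + 1·4 + 3·1 = 34
Parasite: 9·4 + 9·5 + 1·1 + 3·3 = 91
Parasite has the highest Borda score (91).

Parasite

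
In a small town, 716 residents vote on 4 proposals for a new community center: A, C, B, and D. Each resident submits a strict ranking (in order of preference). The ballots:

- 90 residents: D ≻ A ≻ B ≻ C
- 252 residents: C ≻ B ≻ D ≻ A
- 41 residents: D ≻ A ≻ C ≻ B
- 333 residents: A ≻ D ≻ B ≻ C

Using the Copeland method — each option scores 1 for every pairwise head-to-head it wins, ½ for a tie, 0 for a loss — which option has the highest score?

D

A: beats C and B; loses to D → score 2.
C: loses to A, B, and D → score 0.
B: beats C; loses to A and D → score 1.
D: beats A, C, and B → score 3.
D has the best pairwise record.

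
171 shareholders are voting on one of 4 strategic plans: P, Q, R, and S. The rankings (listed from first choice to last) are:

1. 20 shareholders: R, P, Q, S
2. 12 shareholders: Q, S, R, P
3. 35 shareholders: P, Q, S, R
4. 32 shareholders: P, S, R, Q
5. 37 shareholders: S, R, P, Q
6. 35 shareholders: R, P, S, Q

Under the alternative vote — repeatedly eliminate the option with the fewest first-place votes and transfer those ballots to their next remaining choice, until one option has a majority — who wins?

Round 1: P 67, Q 12, R 55, S 37. Eliminate Q.
Round 2: P 67, R 55, S 49. Eliminate S.
Round 3: P 67, R 104. R has a majority.

R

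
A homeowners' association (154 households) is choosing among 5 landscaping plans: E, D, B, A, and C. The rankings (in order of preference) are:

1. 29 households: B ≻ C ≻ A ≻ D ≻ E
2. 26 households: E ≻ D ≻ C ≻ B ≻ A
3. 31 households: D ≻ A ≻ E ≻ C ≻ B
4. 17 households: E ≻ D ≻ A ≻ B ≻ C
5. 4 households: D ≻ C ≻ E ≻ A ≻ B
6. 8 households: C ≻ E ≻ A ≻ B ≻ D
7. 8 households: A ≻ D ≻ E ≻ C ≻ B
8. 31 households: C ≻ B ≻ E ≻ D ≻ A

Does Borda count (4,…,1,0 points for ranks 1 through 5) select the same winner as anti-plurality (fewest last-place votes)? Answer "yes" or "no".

yes

Borda — scores: E 344, D 353, B 260, A 237, C 346. Winner: D.
Anti-plurality — last-place votes: E 29, D 8, B 43, A 57, C 17. Winner: D.
The two methods agree.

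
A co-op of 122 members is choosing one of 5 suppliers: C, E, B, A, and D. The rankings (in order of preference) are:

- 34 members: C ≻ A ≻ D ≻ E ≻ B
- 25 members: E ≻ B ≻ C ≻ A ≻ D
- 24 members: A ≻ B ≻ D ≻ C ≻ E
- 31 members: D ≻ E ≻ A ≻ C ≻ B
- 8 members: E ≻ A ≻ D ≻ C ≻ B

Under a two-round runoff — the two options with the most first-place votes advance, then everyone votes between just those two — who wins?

Round 1 first-place votes: C 34, E 33, B 0, A 24, D 31.
C and E advance.
Runoff: C is preferred to E by 58 voters; E by 64.
E wins the runoff.

E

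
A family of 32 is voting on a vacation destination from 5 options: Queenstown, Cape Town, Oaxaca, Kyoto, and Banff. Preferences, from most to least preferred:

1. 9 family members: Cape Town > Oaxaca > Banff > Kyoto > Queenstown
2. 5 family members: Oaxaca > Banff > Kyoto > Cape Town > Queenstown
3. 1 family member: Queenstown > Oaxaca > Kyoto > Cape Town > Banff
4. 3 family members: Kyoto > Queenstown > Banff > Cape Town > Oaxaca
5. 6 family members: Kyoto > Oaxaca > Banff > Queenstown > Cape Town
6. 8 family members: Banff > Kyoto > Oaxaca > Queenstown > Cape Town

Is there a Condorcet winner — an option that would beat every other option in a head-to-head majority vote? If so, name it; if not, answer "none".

none

Checking pairwise contests:
Oaxaca beats Queenstown 28–4.
Queenstown beats Cape Town 18–14.
Kyoto beats Oaxaca 17–15.
Banff beats Kyoto 22–10.
Oaxaca beats Banff 21–11.
Every option loses at least one head-to-head, so there is no Condorcet winner.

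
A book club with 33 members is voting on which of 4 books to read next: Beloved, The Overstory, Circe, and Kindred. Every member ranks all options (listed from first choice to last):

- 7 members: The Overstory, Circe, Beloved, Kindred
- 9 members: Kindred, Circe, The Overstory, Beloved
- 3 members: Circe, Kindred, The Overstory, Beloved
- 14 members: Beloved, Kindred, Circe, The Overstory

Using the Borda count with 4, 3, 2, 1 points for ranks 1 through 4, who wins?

Kindred

Beloved: 7·2 + 9·1 + 3·1 + 14·4 = 82
The Overstory: 7·4 + 9·2 + 3·2 + 14·1 = 66
Circe: 7·3 + 9·3 + 3·4 + 14·2 = 88
Kindred: 7·1 + 9·4 + 3·3 + 14·3 = 94
Kindred has the highest Borda score (94).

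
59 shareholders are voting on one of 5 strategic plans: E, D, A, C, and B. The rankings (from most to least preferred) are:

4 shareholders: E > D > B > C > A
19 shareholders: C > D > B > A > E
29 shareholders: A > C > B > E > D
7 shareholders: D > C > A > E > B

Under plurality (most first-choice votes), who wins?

A

First-place votes: E 4, D 7, A 29, C 19, B 0.
A has the most first-place votes.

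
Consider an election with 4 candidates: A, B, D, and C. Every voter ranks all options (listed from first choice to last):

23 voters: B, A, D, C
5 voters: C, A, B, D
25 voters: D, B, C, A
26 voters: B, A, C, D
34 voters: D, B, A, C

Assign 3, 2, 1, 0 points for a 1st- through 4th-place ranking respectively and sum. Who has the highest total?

A: 23·2 + 5·2 + 25·0 + 26·2 + 34·1 = 142
B: 23·3 + 5·1 + 25·2 + 26·3 + 34·2 = 270
D: 23·1 + 5·0 + 25·3 + 26·0 + 34·3 = 200
C: 23·0 + 5·3 + 25·1 + 26·1 + 34·0 = 66
B has the highest Borda score (270).

B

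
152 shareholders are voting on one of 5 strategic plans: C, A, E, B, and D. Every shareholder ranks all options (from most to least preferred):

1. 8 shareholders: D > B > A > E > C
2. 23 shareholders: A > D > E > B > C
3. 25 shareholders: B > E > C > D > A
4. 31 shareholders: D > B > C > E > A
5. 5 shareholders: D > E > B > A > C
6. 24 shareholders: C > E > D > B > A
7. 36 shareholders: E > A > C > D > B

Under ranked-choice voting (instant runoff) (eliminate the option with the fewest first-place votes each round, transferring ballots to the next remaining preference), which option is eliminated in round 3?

Round 1: C 24, A 23, E 36, B 25, D 44. Eliminate A.
Round 2: C 24, E 36, B 25, D 67. Eliminate C.
Round 3: E 60, B 25, D 67. Eliminate B.

B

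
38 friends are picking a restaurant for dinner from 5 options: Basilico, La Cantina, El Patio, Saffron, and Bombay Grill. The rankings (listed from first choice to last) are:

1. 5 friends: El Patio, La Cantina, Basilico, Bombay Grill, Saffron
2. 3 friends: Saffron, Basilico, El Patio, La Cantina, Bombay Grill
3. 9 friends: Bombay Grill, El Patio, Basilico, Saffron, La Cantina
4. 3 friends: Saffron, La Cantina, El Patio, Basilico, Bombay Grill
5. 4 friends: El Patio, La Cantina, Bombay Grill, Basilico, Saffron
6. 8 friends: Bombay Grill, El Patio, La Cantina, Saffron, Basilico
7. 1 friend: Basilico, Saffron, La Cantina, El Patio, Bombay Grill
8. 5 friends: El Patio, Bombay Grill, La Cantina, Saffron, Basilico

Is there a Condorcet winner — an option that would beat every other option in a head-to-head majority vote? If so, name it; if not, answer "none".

El Patio

El Patio vs Basilico: 34–4 for El Patio.
El Patio vs La Cantina: 34–4 for El Patio.
El Patio vs Saffron: 31–7 for El Patio.
El Patio vs Bombay Grill: 21–17 for El Patio.
El Patio beats every other option head-to-head.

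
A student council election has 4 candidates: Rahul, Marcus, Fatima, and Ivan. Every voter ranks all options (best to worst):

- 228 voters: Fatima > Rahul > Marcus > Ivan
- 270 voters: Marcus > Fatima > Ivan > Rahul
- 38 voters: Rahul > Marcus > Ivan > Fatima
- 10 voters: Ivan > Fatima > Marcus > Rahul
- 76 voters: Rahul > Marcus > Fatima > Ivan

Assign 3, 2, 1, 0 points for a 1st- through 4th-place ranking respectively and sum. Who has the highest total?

Fatima

Rahul: 228·2 + 270·0 + 38·3 + 10·0 + 76·3 = 798
Marcus: 228·1 + 270·3 + 38·2 + 10·1 + 76·2 = 1276
Fatima: 228·3 + 270·2 + 38·0 + 10·2 + 76·1 = 1320
Ivan: 228·0 + 270·1 + 38·1 + 10·3 + 76·0 = 338
Fatima has the highest Borda score (1320).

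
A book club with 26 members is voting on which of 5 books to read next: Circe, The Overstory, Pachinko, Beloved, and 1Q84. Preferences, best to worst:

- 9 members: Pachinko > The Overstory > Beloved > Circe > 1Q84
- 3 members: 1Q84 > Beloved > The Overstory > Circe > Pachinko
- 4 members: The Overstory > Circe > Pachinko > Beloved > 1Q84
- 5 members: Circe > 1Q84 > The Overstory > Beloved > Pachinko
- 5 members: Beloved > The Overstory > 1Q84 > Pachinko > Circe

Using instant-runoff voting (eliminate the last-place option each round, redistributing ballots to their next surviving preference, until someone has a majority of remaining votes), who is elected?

Round 1: Circe 5, The Overstory 4, Pachinko 9, Beloved 5, 1Q84 3. Eliminate 1Q84.
Round 2: Circe 5, The Overstory 4, Pachinko 9, Beloved 8. Eliminate The Overstory.
Round 3: Circe 9, Pachinko 9, Beloved 8. Eliminate Beloved.
Round 4: Circe 12, Pachinko 14. Pachinko has a majority.

Pachinko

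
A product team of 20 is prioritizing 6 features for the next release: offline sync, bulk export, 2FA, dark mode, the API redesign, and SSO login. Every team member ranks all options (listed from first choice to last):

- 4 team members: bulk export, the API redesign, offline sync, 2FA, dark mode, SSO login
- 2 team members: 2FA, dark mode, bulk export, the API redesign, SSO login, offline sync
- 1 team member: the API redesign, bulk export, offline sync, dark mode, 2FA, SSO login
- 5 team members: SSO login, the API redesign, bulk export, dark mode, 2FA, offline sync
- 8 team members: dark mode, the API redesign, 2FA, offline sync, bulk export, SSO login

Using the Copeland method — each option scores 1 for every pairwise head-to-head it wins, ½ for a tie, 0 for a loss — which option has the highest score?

offline sync: beats SSO login; loses to bulk export, 2FA, dark mode, and the API redesign → score 1.
bulk export: beats offline sync and SSO login; ties 2FA and dark mode; loses to the API redesign → score 3.
2FA: beats offline sync and SSO login; ties bulk export; loses to dark mode and the API redesign → score 2.5.
dark mode: beats offline sync, 2FA, and SSO login; ties bulk export and the API redesign → score 4.
the API redesign: beats offline sync, bulk export, 2FA, and SSO login; ties dark mode → score 4.5.
SSO login: loses to offline sync, bulk export, 2FA, dark mode, and the API redesign → score 0.
the API redesign has the best pairwise record.

the API redesign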